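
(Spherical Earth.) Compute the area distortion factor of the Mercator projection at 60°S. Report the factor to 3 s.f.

4.00

For Mercator, h = k = sec φ (a conformal cylindrical projection has a single point scale, 1/cos φ).
Areal scale = k² = sec²φ = 1/cos²(60°) = 1/0.5000² = 4.000.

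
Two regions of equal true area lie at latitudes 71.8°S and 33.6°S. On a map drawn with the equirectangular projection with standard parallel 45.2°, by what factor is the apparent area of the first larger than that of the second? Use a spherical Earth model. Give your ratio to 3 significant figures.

With standard parallel φ₀ = 45.2°, the equirectangular projection gives x = Rλ cos φ₀, y = Rφ, so h = 1 and k = cos 45.2° / cos φ.
Areal scale at 71.8°: h·k = 1.000 × 2.256 = 2.256.
Areal scale at 33.6°: h·k = 1.000 × 0.8460 = 0.8460.
Ratio = 2.256/0.8460 ≈ 2.67.

2.67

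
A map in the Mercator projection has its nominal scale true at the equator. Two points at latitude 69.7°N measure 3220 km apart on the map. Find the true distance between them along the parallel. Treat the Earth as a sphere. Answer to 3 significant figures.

1120 km

For Mercator, h = k = sec φ (a conformal cylindrical projection has a single point scale, 1/cos φ).
Along the parallel at 69.7°, map distances are exaggerated by k = sec 69.7° = 2.882.
True distance = 3220 / 2.882 = 3220 × cos 69.7° ≈ 1120 km.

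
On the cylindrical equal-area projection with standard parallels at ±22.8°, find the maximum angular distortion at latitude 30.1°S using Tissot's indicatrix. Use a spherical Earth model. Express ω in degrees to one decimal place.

7.3°

Cylindrical equal-area (φ₀ = 22.8°): h = cos φ / cos 22.8° along meridians, k = cos 22.8° / cos φ along parallels; h·k = 1.
At 30.1°: h = 0.9385, k = 1.066; principal scales a = 1.066, b = 0.9385.
sin(ω/2) = (a − b)/(a + b) = 0.1271/2.004 = 0.06341, so ω = 2 arcsin(0.06341) ≈ 7.3°.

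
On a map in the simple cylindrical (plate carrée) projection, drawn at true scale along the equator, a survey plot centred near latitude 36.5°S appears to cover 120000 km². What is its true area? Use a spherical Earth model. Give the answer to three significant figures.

For the equirectangular projection with φ₀ = 0 (plate carrée), h = 1 along meridians and k = sec φ along parallels.
Areal scale = h·k = 1 × sec φ; at 36.5°, h = 1.000, k = 1.244, so h·k = 1.244.
True area = apparent / (areal scale) = 120000 / 1.244 ≈ 96500 km².

96500 km²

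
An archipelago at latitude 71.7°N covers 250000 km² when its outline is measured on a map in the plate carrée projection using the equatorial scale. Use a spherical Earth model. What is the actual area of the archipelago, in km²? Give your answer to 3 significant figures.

78500 km²

In the plate carrée (x = Rλ, y = Rφ), meridians are true-scale (h = 1) and parallels are stretched by k = sec φ.
Areal scale = h·k = 1 × sec φ; at 71.7°, h = 1.000, k = 3.185, so h·k = 3.185.
True area = apparent / (areal scale) = 250000 / 3.185 ≈ 78500 km².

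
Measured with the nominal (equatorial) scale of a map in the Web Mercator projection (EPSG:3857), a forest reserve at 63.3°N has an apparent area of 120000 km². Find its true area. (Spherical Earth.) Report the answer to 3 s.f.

24200 km²

The Mercator projection is conformal; its linear scale factor is the same in every direction and equals sec φ = 1/cos φ.
Areal scale = k² = sec²φ = 1/cos²(63.3°) = 1/0.4493² = 4.953.
True area = apparent / (areal scale) = 120000 / 4.953 ≈ 24200 km².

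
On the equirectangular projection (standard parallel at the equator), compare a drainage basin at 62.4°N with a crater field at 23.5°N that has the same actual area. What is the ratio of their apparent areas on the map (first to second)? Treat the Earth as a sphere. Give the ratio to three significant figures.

1.98

For the equirectangular projection with φ₀ = 0 (plate carrée), h = 1 along meridians and k = sec φ along parallels.
Areal scale at 62.4°: h·k = 1.000 × 2.158 = 2.158.
Areal scale at 23.5°: h·k = 1.000 × 1.090 = 1.090.
Ratio = 2.158/1.090 ≈ 1.98.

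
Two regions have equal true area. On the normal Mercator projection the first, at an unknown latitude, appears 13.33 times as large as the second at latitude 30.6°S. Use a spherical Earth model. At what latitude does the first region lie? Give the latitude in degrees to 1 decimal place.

76.4°

For equal true areas on Mercator, apparent areas scale as sec²φ, so the ratio is cos²φ₂ / cos²φ₁.
cos²φ₂ / cos²φ₁ = 13.33  ⇒  cos φ₁ = cos 30.6° / √13.33 = 0.8607/3.651 = 0.2358.
φ₁ = arccos(0.2358) ≈ 76.4°.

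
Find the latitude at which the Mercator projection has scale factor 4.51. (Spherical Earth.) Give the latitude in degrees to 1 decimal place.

Mercator scale is k = sec φ = 1/cos φ.
1/cos φ = 4.51  ⇒  cos φ = 0.2217  ⇒  φ = arccos(0.2217) ≈ 77.2°.

77.2°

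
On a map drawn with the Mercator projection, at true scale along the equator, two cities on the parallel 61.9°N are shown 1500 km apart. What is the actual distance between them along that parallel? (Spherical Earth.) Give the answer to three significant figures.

707 km

Mercator is conformal, so the point scale is isotropic: h = k = sec φ = 1/cos φ.
Along the parallel at 61.9°, map distances are exaggerated by k = sec 61.9° = 2.123.
True distance = 1500 / 2.123 = 1500 × cos 61.9° ≈ 707 km.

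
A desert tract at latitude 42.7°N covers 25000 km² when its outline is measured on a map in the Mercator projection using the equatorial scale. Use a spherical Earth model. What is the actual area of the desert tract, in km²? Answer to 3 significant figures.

13500 km²

For Mercator, h = k = sec φ (a conformal cylindrical projection has a single point scale, 1/cos φ).
Areal scale = k² = sec²φ = 1/cos²(42.7°) = 1/0.7349² = 1.852.
True area = apparent / (areal scale) = 25000 / 1.852 ≈ 13500 km².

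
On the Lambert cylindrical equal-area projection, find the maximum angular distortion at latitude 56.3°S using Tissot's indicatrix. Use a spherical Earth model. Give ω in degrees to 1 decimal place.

The Lambert cylindrical equal-area projection is the cylindrical equal-area projection with its standard parallel at the equator (φ₀ = 0). A cylindrical equal-area projection with standard parallel φ₀ has meridian scale h = cos φ / cos φ₀ and parallel scale k = cos φ₀ / cos φ (so areas are preserved, h·k = 1).
At 56.3°: h = 0.5548, k = 1.802; principal scales a = 1.802, b = 0.5548.
sin(ω/2) = (a − b)/(a + b) = 1.247/2.357 = 0.5292, so ω = 2 arcsin(0.5292) ≈ 63.9°.

63.9°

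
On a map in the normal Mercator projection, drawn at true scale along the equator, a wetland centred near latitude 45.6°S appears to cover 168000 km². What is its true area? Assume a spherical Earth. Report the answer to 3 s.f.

The Mercator projection is conformal; its linear scale factor is the same in every direction and equals sec φ = 1/cos φ.
Areal scale = k² = sec²φ = 1/cos²(45.6°) = 1/0.6997² = 2.043.
True area = apparent / (areal scale) = 168000 / 2.043 ≈ 82200 km².

82200 km²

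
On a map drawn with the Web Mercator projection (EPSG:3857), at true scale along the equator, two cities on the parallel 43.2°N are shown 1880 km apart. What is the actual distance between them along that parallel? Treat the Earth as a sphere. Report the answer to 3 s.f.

1370 km

For Mercator, h = k = sec φ (a conformal cylindrical projection has a single point scale, 1/cos φ).
Along the parallel at 43.2°, map distances are exaggerated by k = sec 43.2° = 1.372.
True distance = 1880 / 1.372 = 1880 × cos 43.2° ≈ 1370 km.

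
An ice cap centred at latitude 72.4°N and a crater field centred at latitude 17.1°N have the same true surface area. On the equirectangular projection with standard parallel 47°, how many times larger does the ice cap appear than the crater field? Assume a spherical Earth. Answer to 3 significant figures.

3.16

In the equirectangular projection with standard parallel φ₀ = 47° (x = Rλ cos φ₀, y = Rφ), meridians are true-scale (h = 1) and the parallel scale is k = cos φ₀ / cos φ.
Areal scale at 72.4°: h·k = 1.000 × 2.256 = 2.256.
Areal scale at 17.1°: h·k = 1.000 × 0.7135 = 0.7135.
Ratio = 2.256/0.7135 ≈ 3.16.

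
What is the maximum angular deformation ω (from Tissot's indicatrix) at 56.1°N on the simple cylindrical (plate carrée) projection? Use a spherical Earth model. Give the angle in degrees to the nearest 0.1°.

Plate carrée maps x = Rλ, y = Rφ. The meridian scale is h = 1 and the parallel scale is k = 1/cos φ = sec φ.
At 56.1°: h = 1.000, k = 1.793; principal scales a = 1.793, b = 1.000.
sin(ω/2) = (a − b)/(a + b) = 0.7929/2.793 = 0.2839, so ω = 2 arcsin(0.2839) ≈ 33.0°.

33.0°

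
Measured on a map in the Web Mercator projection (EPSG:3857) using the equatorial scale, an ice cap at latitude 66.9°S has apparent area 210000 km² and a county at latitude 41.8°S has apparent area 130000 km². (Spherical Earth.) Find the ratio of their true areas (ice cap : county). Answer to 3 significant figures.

0.447

Mercator's areal exaggeration is sec²φ; hence true area = (apparent area) · cos²φ.
True area of ice cap: 210000 × cos²(66.9°) = 210000 × 0.1539 = 32320 km².
True area of county: 130000 × cos²(41.8°) = 130000 × 0.5557 = 72250 km².
Ratio = 32320 / 72250 ≈ 0.447.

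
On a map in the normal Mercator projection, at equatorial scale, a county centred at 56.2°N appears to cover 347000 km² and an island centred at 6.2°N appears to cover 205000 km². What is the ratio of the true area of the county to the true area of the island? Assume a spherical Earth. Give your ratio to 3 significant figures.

On Mercator the areal scale is sec²φ, so true area = apparent × cos²φ.
True area of county: 347000 × cos²(56.2°) = 347000 × 0.3095 = 107400 km².
True area of island: 205000 × cos²(6.2°) = 205000 × 0.9883 = 202600 km².
Ratio = 107400 / 202600 ≈ 0.530.

0.530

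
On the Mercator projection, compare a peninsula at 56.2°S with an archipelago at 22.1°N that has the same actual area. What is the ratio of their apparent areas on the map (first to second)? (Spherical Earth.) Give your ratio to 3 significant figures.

2.77

Mercator is conformal with k = sec φ, so areal scale = k² = sec²φ.
At 56.2°: sec²(56.2°) = 1/0.5563² = 3.231.
At 22.1°: sec²(22.1°) = 1/0.9265² = 1.165.
Ratio = 3.231/1.165 = cos²(22.1°)/cos²(56.2°) ≈ 2.77.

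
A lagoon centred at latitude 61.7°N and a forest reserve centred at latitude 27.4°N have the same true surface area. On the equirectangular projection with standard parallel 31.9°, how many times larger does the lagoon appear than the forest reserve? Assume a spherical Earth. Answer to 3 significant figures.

With standard parallel φ₀ = 31.9°, the equirectangular projection gives x = Rλ cos φ₀, y = Rφ, so h = 1 and k = cos 31.9° / cos φ.
Areal scale at 61.7°: h·k = 1.000 × 1.791 = 1.791.
Areal scale at 27.4°: h·k = 1.000 × 0.9562 = 0.9562.
Ratio = 1.791/0.9562 ≈ 1.87.

1.87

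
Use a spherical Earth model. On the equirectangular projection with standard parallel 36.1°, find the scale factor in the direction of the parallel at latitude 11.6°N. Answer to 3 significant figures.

In the equirectangular projection with standard parallel φ₀ = 36.1° (x = Rλ cos φ₀, y = Rφ), meridians are true-scale (h = 1) and the parallel scale is k = cos φ₀ / cos φ.
k = cos 36.1° / cos 11.6° = 0.8080/0.9796 = 0.8248.

0.825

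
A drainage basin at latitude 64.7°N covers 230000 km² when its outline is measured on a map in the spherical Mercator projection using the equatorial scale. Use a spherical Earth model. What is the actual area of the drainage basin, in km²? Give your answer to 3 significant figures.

Mercator is conformal, so the point scale is isotropic: h = k = sec φ = 1/cos φ.
Areal scale = k² = sec²φ = 1/cos²(64.7°) = 1/0.4274² = 5.475.
True area = apparent / (areal scale) = 230000 / 5.475 ≈ 42000 km².

42000 km²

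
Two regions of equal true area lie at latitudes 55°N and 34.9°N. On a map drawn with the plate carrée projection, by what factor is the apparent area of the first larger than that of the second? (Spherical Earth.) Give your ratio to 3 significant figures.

1.43

In the plate carrée (x = Rλ, y = Rφ), meridians are true-scale (h = 1) and parallels are stretched by k = sec φ.
Areal scale at 55°: h·k = 1.000 × 1.743 = 1.743.
Areal scale at 34.9°: h·k = 1.000 × 1.219 = 1.219.
Ratio = 1.743/1.219 ≈ 1.43.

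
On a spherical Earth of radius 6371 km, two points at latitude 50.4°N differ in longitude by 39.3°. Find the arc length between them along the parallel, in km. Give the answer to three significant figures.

Arc length along a parallel = R cos φ · Δλ (with Δλ in radians).
= 6371 × cos 50.4° × (39.3° × π/180) = 6371 × 0.6374 × 0.6859 ≈ 2790 km.

2790 km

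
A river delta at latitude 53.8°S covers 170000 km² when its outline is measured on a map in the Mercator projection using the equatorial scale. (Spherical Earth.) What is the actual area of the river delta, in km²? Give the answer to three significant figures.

59300 km²

Mercator is conformal, so the point scale is isotropic: h = k = sec φ = 1/cos φ.
Areal scale = k² = sec²φ = 1/cos²(53.8°) = 1/0.5906² = 2.867.
True area = apparent / (areal scale) = 170000 / 2.867 ≈ 59300 km².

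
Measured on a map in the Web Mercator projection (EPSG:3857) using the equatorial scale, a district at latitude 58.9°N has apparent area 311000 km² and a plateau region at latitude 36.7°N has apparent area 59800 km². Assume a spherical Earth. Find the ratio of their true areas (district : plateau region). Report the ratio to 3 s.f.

2.16

Mercator's areal exaggeration is sec²φ; hence true area = (apparent area) · cos²φ.
True area of district: 311000 × cos²(58.9°) = 311000 × 0.2668 = 82980 km².
True area of plateau region: 59800 × cos²(36.7°) = 59800 × 0.6428 = 38440 km².
Ratio = 82980 / 38440 ≈ 2.16.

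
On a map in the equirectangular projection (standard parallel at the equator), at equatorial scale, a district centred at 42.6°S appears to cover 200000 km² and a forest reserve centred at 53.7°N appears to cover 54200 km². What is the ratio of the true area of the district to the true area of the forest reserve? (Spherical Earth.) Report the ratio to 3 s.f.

On the plate carrée, areal scale = h·k = 1 × sec φ, so true area = apparent × cos φ.
True area of district: 200000 × cos(42.6°) = 200000 × 0.7361 = 147200 km².
True area of forest reserve: 54200 × cos(53.7°) = 54200 × 0.5920 = 32090 km².
Ratio = 147200 / 32090 ≈ 4.59.

4.59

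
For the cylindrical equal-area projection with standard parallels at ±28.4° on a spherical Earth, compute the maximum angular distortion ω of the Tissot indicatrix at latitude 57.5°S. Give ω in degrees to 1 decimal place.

For cylindrical equal-area with standard parallel φ₀, h = cos φ / cos φ₀ and k = cos φ₀ / cos φ, so h·k = 1.
At 57.5°: h = 0.6108, k = 1.637; principal scales a = 1.637, b = 0.6108.
sin(ω/2) = (a − b)/(a + b) = 1.026/2.248 = 0.4566, so ω = 2 arcsin(0.4566) ≈ 54.3°.

54.3°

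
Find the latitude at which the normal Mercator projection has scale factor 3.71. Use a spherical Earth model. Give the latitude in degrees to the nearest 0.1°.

Mercator scale is k = sec φ = 1/cos φ.
1/cos φ = 3.71  ⇒  cos φ = 0.2695  ⇒  φ = arccos(0.2695) ≈ 74.4°.

74.4°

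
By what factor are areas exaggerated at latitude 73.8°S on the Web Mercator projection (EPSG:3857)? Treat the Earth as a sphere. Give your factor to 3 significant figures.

Mercator is conformal, so the point scale is isotropic: h = k = sec φ = 1/cos φ.
Areal scale = k² = sec²φ = 1/cos²(73.8°) = 1/0.2790² = 12.85.

12.8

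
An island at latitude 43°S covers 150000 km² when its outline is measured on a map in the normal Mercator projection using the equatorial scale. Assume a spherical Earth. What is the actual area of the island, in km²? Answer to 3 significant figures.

80200 km²

The Mercator projection is conformal; its linear scale factor is the same in every direction and equals sec φ = 1/cos φ.
Areal scale = k² = sec²φ = 1/cos²(43°) = 1/0.7314² = 1.870.
True area = apparent / (areal scale) = 150000 / 1.870 ≈ 80200 km².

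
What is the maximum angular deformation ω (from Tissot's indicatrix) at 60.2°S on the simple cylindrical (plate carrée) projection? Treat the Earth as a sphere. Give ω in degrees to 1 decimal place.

39.3°

In the plate carrée (x = Rλ, y = Rφ), meridians are true-scale (h = 1) and parallels are stretched by k = sec φ.
At 60.2°: h = 1.000, k = 2.012; principal scales a = 2.012, b = 1.000.
sin(ω/2) = (a − b)/(a + b) = 1.012/3.012 = 0.3360, so ω = 2 arcsin(0.3360) ≈ 39.3°.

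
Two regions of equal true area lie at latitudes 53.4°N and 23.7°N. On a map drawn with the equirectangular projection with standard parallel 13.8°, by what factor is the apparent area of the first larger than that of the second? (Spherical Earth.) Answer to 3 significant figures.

1.54

In the equirectangular projection with standard parallel φ₀ = 13.8° (x = Rλ cos φ₀, y = Rφ), meridians are true-scale (h = 1) and the parallel scale is k = cos φ₀ / cos φ.
Areal scale at 53.4°: h·k = 1.000 × 1.629 = 1.629.
Areal scale at 23.7°: h·k = 1.000 × 1.061 = 1.061.
Ratio = 1.629/1.061 ≈ 1.54.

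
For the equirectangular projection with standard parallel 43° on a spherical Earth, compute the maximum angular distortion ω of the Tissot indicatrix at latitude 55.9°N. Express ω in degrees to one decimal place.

The equidistant cylindrical projection with φ₀ = 43° has h = 1 (meridians true) and k = cos φ₀ / cos φ along parallels.
At 55.9°: h = 1.000, k = 1.305; principal scales a = 1.305, b = 1.000.
sin(ω/2) = (a − b)/(a + b) = 0.3045/2.305 = 0.1321, so ω = 2 arcsin(0.1321) ≈ 15.2°.

15.2°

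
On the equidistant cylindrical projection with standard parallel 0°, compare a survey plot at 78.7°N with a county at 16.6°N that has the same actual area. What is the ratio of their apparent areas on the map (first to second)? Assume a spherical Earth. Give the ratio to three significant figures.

4.89

Plate carrée maps x = Rλ, y = Rφ. The meridian scale is h = 1 and the parallel scale is k = 1/cos φ = sec φ.
Areal scale at 78.7°: h·k = 1.000 × 5.103 = 5.103.
Areal scale at 16.6°: h·k = 1.000 × 1.043 = 1.043.
Ratio = 5.103/1.043 ≈ 4.89.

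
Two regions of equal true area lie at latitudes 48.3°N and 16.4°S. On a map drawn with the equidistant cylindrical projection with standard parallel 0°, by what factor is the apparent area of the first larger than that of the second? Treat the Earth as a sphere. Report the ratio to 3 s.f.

1.44

Plate carrée maps x = Rλ, y = Rφ. The meridian scale is h = 1 and the parallel scale is k = 1/cos φ = sec φ.
Areal scale at 48.3°: h·k = 1.000 × 1.503 = 1.503.
Areal scale at 16.4°: h·k = 1.000 × 1.042 = 1.042.
Ratio = 1.503/1.042 ≈ 1.44.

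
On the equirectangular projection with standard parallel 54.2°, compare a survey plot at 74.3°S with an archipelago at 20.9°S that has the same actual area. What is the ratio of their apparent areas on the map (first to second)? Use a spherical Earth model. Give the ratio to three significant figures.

3.45

The equidistant cylindrical projection with φ₀ = 54.2° has h = 1 (meridians true) and k = cos φ₀ / cos φ along parallels.
Areal scale at 74.3°: h·k = 1.000 × 2.162 = 2.162.
Areal scale at 20.9°: h·k = 1.000 × 0.6262 = 0.6262.
Ratio = 2.162/0.6262 ≈ 3.45.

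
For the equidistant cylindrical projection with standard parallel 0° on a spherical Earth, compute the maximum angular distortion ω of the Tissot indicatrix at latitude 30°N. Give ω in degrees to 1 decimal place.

In the plate carrée (x = Rλ, y = Rφ), meridians are true-scale (h = 1) and parallels are stretched by k = sec φ.
At 30°: h = 1.000, k = 1.155; principal scales a = 1.155, b = 1.000.
sin(ω/2) = (a − b)/(a + b) = 0.1547/2.155 = 0.07180, so ω = 2 arcsin(0.07180) ≈ 8.2°.

8.2°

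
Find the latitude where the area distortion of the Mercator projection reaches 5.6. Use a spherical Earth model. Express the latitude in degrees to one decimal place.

65.0°

Mercator areal scale is sec²φ.
sec²φ = 5.6  ⇒  cos²φ = 0.1786  ⇒  cos φ = 0.4226.
φ = arccos(0.4226) ≈ 65.0°.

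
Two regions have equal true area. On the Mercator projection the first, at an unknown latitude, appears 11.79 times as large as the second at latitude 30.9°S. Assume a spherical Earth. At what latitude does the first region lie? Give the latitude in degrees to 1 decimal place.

Mercator areal scale is sec²φ, so apparent-area ratio = sec²φ₁ / sec²φ₂ = cos²φ₂ / cos²φ₁.
cos²φ₂ / cos²φ₁ = 11.79  ⇒  cos φ₁ = cos 30.9° / √11.79 = 0.8581/3.434 = 0.2499.
φ₁ = arccos(0.2499) ≈ 75.5°.

75.5°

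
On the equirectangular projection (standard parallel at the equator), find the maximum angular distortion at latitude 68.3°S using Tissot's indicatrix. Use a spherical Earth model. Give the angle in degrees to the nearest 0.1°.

54.8°

Plate carrée maps x = Rλ, y = Rφ. The meridian scale is h = 1 and the parallel scale is k = 1/cos φ = sec φ.
At 68.3°: h = 1.000, k = 2.705; principal scales a = 2.705, b = 1.000.
sin(ω/2) = (a − b)/(a + b) = 1.705/3.705 = 0.4601, so ω = 2 arcsin(0.4601) ≈ 54.8°.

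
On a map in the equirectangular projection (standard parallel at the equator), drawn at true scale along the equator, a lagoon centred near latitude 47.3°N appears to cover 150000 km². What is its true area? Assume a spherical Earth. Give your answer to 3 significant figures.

In the plate carrée (x = Rλ, y = Rφ), meridians are true-scale (h = 1) and parallels are stretched by k = sec φ.
Areal scale = h·k = 1 × sec φ; at 47.3°, h = 1.000, k = 1.475, so h·k = 1.475.
True area = apparent / (areal scale) = 150000 / 1.475 ≈ 102000 km².

102000 km²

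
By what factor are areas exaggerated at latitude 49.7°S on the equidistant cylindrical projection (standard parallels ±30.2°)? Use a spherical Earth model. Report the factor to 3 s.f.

1.34

In the equirectangular projection with standard parallel φ₀ = 30.2° (x = Rλ cos φ₀, y = Rφ), meridians are true-scale (h = 1) and the parallel scale is k = cos φ₀ / cos φ.
Areal scale = h·k = 1 × cos φ₀ / cos φ; at 49.7°, h = 1.000, k = 1.336, so h·k = 1.336.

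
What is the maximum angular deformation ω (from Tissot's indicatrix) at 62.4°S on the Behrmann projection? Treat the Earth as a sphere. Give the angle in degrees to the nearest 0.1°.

67.4°

Behrmann is a cylindrical equal-area projection with standard parallels at ±30°. For cylindrical equal-area with standard parallel φ₀, h = cos φ / cos φ₀ and k = cos φ₀ / cos φ, so h·k = 1.
At 62.4°: h = 0.5350, k = 1.869; principal scales a = 1.869, b = 0.5350.
sin(ω/2) = (a − b)/(a + b) = 1.334/2.404 = 0.5550, so ω = 2 arcsin(0.5550) ≈ 67.4°.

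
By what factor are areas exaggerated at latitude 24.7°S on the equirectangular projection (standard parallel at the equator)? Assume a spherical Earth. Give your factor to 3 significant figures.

For the equirectangular projection with φ₀ = 0 (plate carrée), h = 1 along meridians and k = sec φ along parallels.
Areal scale = h·k = 1 × sec φ; at 24.7°, h = 1.000, k = 1.101, so h·k = 1.101.

1.10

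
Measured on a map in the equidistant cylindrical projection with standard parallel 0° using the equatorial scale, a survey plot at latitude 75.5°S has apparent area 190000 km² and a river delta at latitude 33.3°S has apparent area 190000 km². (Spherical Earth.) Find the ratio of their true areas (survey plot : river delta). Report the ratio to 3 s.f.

0.300

Plate carrée has h = 1 and k = sec φ, giving areal scale sec φ; true area = (apparent area) · cos φ.
True area of survey plot: 190000 × cos(75.5°) = 190000 × 0.2504 = 47570 km².
True area of river delta: 190000 × cos(33.3°) = 190000 × 0.8358 = 158800 km².
Ratio = 47570 / 158800 ≈ 0.300.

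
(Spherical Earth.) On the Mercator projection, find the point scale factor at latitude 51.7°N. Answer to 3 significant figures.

1.61

The Mercator projection is conformal; its linear scale factor is the same in every direction and equals sec φ = 1/cos φ.
k = 1/cos 51.7° = 1/0.6198 = 1.613.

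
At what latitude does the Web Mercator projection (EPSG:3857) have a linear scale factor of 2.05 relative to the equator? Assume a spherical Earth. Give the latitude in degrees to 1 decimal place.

Mercator scale is k = sec φ = 1/cos φ.
1/cos φ = 2.05  ⇒  cos φ = 0.4878  ⇒  φ = arccos(0.4878) ≈ 60.8°.

60.8°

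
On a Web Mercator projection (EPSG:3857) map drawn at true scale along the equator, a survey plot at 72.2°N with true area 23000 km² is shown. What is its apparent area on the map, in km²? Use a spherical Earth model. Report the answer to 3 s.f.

The Mercator projection is conformal; its linear scale factor is the same in every direction and equals sec φ = 1/cos φ.
Areal scale = k² = sec²φ = 1/cos²(72.2°) = 1/0.3057² = 10.70.
Apparent area = 23000 × 10.70 ≈ 246000 km².

246000 km²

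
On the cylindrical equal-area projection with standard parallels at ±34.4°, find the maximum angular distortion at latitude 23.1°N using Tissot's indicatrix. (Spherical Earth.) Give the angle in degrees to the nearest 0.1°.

12.4°

For cylindrical equal-area with standard parallel φ₀, h = cos φ / cos φ₀ and k = cos φ₀ / cos φ, so h·k = 1.
At 23.1°: h = 1.115, k = 0.8970; principal scales a = 1.115, b = 0.8970.
sin(ω/2) = (a − b)/(a + b) = 0.2177/2.012 = 0.1082, so ω = 2 arcsin(0.1082) ≈ 12.4°.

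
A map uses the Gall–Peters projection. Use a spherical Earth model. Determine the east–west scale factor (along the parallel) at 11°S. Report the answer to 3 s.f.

Gall–Peters is a cylindrical equal-area projection with standard parallels at ±45°. Cylindrical equal-area (φ₀ = 45°): h = cos φ / cos 45° along meridians, k = cos 45° / cos φ along parallels; h·k = 1.
k = cos 45° / cos 11° = 0.7071/0.9816 = 0.7203.

0.720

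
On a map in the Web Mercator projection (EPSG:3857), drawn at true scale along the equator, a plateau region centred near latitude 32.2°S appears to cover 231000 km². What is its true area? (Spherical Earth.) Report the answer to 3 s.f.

Mercator is conformal, so the point scale is isotropic: h = k = sec φ = 1/cos φ.
Areal scale = k² = sec²φ = 1/cos²(32.2°) = 1/0.8462² = 1.397.
True area = apparent / (areal scale) = 231000 / 1.397 ≈ 165000 km².

165000 km²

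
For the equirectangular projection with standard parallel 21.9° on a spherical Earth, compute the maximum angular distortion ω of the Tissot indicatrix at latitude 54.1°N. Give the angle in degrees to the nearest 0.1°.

With standard parallel φ₀ = 21.9°, the equirectangular projection gives x = Rλ cos φ₀, y = Rφ, so h = 1 and k = cos 21.9° / cos φ.
At 54.1°: h = 1.000, k = 1.582; principal scales a = 1.582, b = 1.000.
sin(ω/2) = (a − b)/(a + b) = 0.5823/2.582 = 0.2255, so ω = 2 arcsin(0.2255) ≈ 26.1°.

26.1°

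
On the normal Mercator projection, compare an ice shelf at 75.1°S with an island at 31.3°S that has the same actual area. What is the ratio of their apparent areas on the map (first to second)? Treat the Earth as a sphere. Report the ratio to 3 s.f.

Mercator is conformal with k = sec φ, so areal scale = k² = sec²φ.
At 75.1°: sec²(75.1°) = 1/0.2571² = 15.12.
At 31.3°: sec²(31.3°) = 1/0.8545² = 1.370.
Ratio = 15.12/1.370 = cos²(31.3°)/cos²(75.1°) ≈ 11.0.

11.0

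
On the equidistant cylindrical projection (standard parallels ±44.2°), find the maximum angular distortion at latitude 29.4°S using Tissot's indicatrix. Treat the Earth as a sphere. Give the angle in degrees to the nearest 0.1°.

The equidistant cylindrical projection with φ₀ = 44.2° has h = 1 (meridians true) and k = cos φ₀ / cos φ along parallels.
At 29.4°: h = 1.000, k = 0.8229; principal scales a = 1.000, b = 0.8229.
sin(ω/2) = (a − b)/(a + b) = 0.1771/1.823 = 0.09716, so ω = 2 arcsin(0.09716) ≈ 11.2°.

11.2°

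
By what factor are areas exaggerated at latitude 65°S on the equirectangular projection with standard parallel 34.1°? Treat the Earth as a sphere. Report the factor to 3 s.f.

1.96

With standard parallel φ₀ = 34.1°, the equirectangular projection gives x = Rλ cos φ₀, y = Rφ, so h = 1 and k = cos 34.1° / cos φ.
Areal scale = h·k = 1 × cos φ₀ / cos φ; at 65°, h = 1.000, k = 1.959, so h·k = 1.959.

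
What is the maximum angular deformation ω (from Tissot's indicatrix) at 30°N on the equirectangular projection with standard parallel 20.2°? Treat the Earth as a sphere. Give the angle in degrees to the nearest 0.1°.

The equidistant cylindrical projection with φ₀ = 20.2° has h = 1 (meridians true) and k = cos φ₀ / cos φ along parallels.
At 30°: h = 1.000, k = 1.084; principal scales a = 1.084, b = 1.000.
sin(ω/2) = (a − b)/(a + b) = 0.08368/2.084 = 0.04016, so ω = 2 arcsin(0.04016) ≈ 4.6°.

4.6°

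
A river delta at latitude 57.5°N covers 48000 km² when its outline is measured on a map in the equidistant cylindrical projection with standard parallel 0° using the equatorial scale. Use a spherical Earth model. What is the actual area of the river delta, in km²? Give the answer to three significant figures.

In the plate carrée (x = Rλ, y = Rφ), meridians are true-scale (h = 1) and parallels are stretched by k = sec φ.
Areal scale = h·k = 1 × sec φ; at 57.5°, h = 1.000, k = 1.861, so h·k = 1.861.
True area = apparent / (areal scale) = 48000 / 1.861 ≈ 25800 km².

25800 km²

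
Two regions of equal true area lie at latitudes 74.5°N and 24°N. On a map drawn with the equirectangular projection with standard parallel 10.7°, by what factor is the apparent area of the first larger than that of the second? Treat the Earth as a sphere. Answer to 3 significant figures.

3.42

In the equirectangular projection with standard parallel φ₀ = 10.7° (x = Rλ cos φ₀, y = Rφ), meridians are true-scale (h = 1) and the parallel scale is k = cos φ₀ / cos φ.
Areal scale at 74.5°: h·k = 1.000 × 3.677 = 3.677.
Areal scale at 24°: h·k = 1.000 × 1.076 = 1.076.
Ratio = 3.677/1.076 ≈ 3.42.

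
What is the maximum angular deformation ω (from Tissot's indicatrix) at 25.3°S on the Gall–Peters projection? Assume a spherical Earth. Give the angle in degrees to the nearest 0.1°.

27.9°

Gall–Peters is a cylindrical equal-area projection with standard parallels at ±45°. Cylindrical equal-area (φ₀ = 45°): h = cos φ / cos 45° along meridians, k = cos 45° / cos φ along parallels; h·k = 1.
At 25.3°: h = 1.279, k = 0.7821; principal scales a = 1.279, b = 0.7821.
sin(ω/2) = (a − b)/(a + b) = 0.4964/2.061 = 0.2409, so ω = 2 arcsin(0.2409) ≈ 27.9°.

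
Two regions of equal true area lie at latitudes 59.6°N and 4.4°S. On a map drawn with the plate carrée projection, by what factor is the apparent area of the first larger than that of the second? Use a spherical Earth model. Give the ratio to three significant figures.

Plate carrée maps x = Rλ, y = Rφ. The meridian scale is h = 1 and the parallel scale is k = 1/cos φ = sec φ.
Areal scale at 59.6°: h·k = 1.000 × 1.976 = 1.976.
Areal scale at 4.4°: h·k = 1.000 × 1.003 = 1.003.
Ratio = 1.976/1.003 ≈ 1.97.

1.97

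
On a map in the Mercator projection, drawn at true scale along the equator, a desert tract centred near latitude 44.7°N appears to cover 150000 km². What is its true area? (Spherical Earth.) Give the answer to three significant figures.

75800 km²

For Mercator, h = k = sec φ (a conformal cylindrical projection has a single point scale, 1/cos φ).
Areal scale = k² = sec²φ = 1/cos²(44.7°) = 1/0.7108² = 1.979.
True area = apparent / (areal scale) = 150000 / 1.979 ≈ 75800 km².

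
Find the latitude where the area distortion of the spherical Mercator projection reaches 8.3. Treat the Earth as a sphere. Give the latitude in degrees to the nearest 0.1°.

Mercator areal scale is sec²φ.
sec²φ = 8.3  ⇒  cos²φ = 0.1205  ⇒  cos φ = 0.3471.
φ = arccos(0.3471) ≈ 69.7°.

69.7°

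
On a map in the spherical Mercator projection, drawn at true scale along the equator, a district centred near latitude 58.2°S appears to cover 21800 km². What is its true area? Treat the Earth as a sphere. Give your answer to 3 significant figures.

6050 km²

Mercator is conformal, so the point scale is isotropic: h = k = sec φ = 1/cos φ.
Areal scale = k² = sec²φ = 1/cos²(58.2°) = 1/0.5270² = 3.601.
True area = apparent / (areal scale) = 21800 / 3.601 ≈ 6050 km².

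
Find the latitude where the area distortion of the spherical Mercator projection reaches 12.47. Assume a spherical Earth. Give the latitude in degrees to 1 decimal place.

Mercator areal scale is sec²φ.
sec²φ = 12.47  ⇒  cos²φ = 0.08019  ⇒  cos φ = 0.2832.
φ = arccos(0.2832) ≈ 73.5°.

73.5°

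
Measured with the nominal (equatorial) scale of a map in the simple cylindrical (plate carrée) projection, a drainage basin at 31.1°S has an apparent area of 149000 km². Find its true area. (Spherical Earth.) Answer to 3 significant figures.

Plate carrée maps x = Rλ, y = Rφ. The meridian scale is h = 1 and the parallel scale is k = 1/cos φ = sec φ.
Areal scale = h·k = 1 × sec φ; at 31.1°, h = 1.000, k = 1.168, so h·k = 1.168.
True area = apparent / (areal scale) = 149000 / 1.168 ≈ 128000 km².

128000 km²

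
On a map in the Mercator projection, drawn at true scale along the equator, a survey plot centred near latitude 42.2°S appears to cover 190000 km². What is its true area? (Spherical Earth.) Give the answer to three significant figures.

104000 km²

Mercator is conformal, so the point scale is isotropic: h = k = sec φ = 1/cos φ.
Areal scale = k² = sec²φ = 1/cos²(42.2°) = 1/0.7408² = 1.822.
True area = apparent / (areal scale) = 190000 / 1.822 ≈ 104000 km².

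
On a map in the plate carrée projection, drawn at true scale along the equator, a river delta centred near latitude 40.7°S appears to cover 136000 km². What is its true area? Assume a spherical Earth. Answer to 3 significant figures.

103000 km²

In the plate carrée (x = Rλ, y = Rφ), meridians are true-scale (h = 1) and parallels are stretched by k = sec φ.
Areal scale = h·k = 1 × sec φ; at 40.7°, h = 1.000, k = 1.319, so h·k = 1.319.
True area = apparent / (areal scale) = 136000 / 1.319 ≈ 103000 km².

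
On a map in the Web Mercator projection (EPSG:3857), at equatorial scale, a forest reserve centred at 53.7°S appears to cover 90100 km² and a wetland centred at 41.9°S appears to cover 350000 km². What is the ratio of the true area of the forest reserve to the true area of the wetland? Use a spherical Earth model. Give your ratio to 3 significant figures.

On Mercator the areal scale is sec²φ, so true area = apparent × cos²φ.
True area of forest reserve: 90100 × cos²(53.7°) = 90100 × 0.3505 = 31580 km².
True area of wetland: 350000 × cos²(41.9°) = 350000 × 0.5540 = 193900 km².
Ratio = 31580 / 193900 ≈ 0.163.

0.163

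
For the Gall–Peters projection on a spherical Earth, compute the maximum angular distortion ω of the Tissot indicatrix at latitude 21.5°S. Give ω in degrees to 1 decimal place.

The Gall–Peters projection is cylindrical equal-area with φ₀ = 45°. A cylindrical equal-area projection with standard parallel φ₀ has meridian scale h = cos φ / cos φ₀ and parallel scale k = cos φ₀ / cos φ (so areas are preserved, h·k = 1).
At 21.5°: h = 1.316, k = 0.7600; principal scales a = 1.316, b = 0.7600.
sin(ω/2) = (a − b)/(a + b) = 0.5558/2.076 = 0.2678, so ω = 2 arcsin(0.2678) ≈ 31.1°.

31.1°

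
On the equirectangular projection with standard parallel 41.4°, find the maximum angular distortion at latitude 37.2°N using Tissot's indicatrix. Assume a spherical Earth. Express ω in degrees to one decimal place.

3.4°

With standard parallel φ₀ = 41.4°, the equirectangular projection gives x = Rλ cos φ₀, y = Rφ, so h = 1 and k = cos 41.4° / cos φ.
At 37.2°: h = 1.000, k = 0.9417; principal scales a = 1.000, b = 0.9417.
sin(ω/2) = (a − b)/(a + b) = 0.05828/1.942 = 0.03001, so ω = 2 arcsin(0.03001) ≈ 3.4°.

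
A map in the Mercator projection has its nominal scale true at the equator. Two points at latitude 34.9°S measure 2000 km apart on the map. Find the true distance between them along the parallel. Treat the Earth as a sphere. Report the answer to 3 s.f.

1640 km

Mercator is conformal, so the point scale is isotropic: h = k = sec φ = 1/cos φ.
Along the parallel at 34.9°, map distances are exaggerated by k = sec 34.9° = 1.219.
True distance = 2000 / 1.219 = 2000 × cos 34.9° ≈ 1640 km.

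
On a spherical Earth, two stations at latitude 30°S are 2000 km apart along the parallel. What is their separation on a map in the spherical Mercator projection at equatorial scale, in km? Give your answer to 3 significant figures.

2310 km

For Mercator, h = k = sec φ (a conformal cylindrical projection has a single point scale, 1/cos φ).
Along the parallel, k = sec 30° = 1/0.8660 = 1.155.
Map distance = 2000 × 1.155 ≈ 2310 km.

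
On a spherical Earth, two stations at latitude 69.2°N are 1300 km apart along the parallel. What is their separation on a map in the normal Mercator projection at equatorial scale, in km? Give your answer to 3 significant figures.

For Mercator, h = k = sec φ (a conformal cylindrical projection has a single point scale, 1/cos φ).
Along the parallel, k = sec 69.2° = 1/0.3551 = 2.816.
Map distance = 1300 × 2.816 ≈ 3660 km.

3660 km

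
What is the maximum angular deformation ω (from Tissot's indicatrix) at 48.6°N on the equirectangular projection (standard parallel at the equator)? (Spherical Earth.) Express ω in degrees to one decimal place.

23.5°

In the plate carrée (x = Rλ, y = Rφ), meridians are true-scale (h = 1) and parallels are stretched by k = sec φ.
At 48.6°: h = 1.000, k = 1.512; principal scales a = 1.512, b = 1.000.
sin(ω/2) = (a − b)/(a + b) = 0.5121/2.512 = 0.2039, so ω = 2 arcsin(0.2039) ≈ 23.5°.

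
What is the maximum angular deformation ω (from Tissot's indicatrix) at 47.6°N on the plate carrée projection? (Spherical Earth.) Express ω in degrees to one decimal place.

Plate carrée maps x = Rλ, y = Rφ. The meridian scale is h = 1 and the parallel scale is k = 1/cos φ = sec φ.
At 47.6°: h = 1.000, k = 1.483; principal scales a = 1.483, b = 1.000.
sin(ω/2) = (a − b)/(a + b) = 0.4830/2.483 = 0.1945, so ω = 2 arcsin(0.1945) ≈ 22.4°.

22.4°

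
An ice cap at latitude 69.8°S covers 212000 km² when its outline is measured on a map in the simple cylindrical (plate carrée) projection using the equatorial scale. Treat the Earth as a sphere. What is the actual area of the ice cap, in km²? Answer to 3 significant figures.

For the equirectangular projection with φ₀ = 0 (plate carrée), h = 1 along meridians and k = sec φ along parallels.
Areal scale = h·k = 1 × sec φ; at 69.8°, h = 1.000, k = 2.896, so h·k = 2.896.
True area = apparent / (areal scale) = 212000 / 2.896 ≈ 73200 km².

73200 km²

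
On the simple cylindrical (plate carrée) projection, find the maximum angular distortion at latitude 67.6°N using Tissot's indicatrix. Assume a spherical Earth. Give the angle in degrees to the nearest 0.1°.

Plate carrée maps x = Rλ, y = Rφ. The meridian scale is h = 1 and the parallel scale is k = 1/cos φ = sec φ.
At 67.6°: h = 1.000, k = 2.624; principal scales a = 2.624, b = 1.000.
sin(ω/2) = (a − b)/(a + b) = 1.624/3.624 = 0.4482, so ω = 2 arcsin(0.4482) ≈ 53.3°.

53.3°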